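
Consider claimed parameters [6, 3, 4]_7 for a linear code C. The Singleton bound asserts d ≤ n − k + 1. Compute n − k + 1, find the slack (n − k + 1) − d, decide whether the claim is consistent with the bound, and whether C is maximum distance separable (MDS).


Singleton RHS = n − k + 1 = 4, slack = 0, bound satisfied, MDS.

Singleton bound: d ≤ n − k + 1.
Here n = 6, k = 3, so n − k + 1 = 4.
Given d = 4, check d ≤ 4: YES.
Slack = (n − k + 1) − d = 0.
The code is MDS (slack = 0).
Description: the claimed parameters are [6, 3, 4]_7; such a code would be MDS (meets Singleton bound).


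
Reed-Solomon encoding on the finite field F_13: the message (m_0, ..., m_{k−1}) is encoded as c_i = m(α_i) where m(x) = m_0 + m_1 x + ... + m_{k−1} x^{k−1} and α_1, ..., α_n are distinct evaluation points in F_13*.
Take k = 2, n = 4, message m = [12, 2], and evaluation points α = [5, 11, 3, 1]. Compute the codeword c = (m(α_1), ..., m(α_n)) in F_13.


c = [9, 8, 5, 1]

Message polynomial: m(x) = 12 + 2·x (mod 13).
For each evaluation point α_i, compute m(α_i) mod 13:
  α_1 = 5: Horner steps 2 → 9, so m(5) = 9.
  α_2 = 11: Horner steps 2 → 8, so m(11) = 8.
  α_3 = 3: Horner steps 2 → 5, so m(3) = 5.
  α_4 = 1: Horner steps 2 → 1, so m(1) = 1.
Codeword c = [9, 8, 5, 1] ∈ F_13^4.


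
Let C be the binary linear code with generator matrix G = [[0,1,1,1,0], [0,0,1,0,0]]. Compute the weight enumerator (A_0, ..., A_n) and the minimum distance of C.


Weight distribution: A_0 = 1, A_1 = 1, A_2 = 1, A_3 = 1. Minimum distance d = 1.

Enumerate all 2^2 = 4 messages m ∈ F_2^2.
For each, compute codeword c = mG in F_2^5, then tally its weight.
  m = 00 → c = 00000, weight = 0.
  m = 10 → c = 01110, weight = 3.
  m = 01 → c = 00100, weight = 1.
  m = 11 → c = 01010, weight = 2.
Tally weights:
  weight 0: 1 codewords.
  weight 1: 1 codewords.
  weight 2: 1 codewords.
  weight 3: 1 codewords.
Minimum distance d = smallest w > 0 with A_w > 0 = 1.
Sanity: Σ A_w = 4 = 2^2 = 4 ✓.


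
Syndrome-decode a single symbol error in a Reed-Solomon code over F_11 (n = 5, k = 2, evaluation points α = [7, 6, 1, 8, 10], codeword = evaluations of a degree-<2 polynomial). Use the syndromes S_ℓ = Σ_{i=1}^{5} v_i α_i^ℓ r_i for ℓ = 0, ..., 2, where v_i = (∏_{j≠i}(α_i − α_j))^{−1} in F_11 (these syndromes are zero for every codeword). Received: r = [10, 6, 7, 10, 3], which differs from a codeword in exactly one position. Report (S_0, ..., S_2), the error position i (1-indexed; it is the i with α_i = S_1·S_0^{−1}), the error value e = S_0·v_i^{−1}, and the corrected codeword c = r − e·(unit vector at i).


S = (5, 2, 3), error at position 1, error magnitude e = 2, c = [8, 6, 7, 10, 3].

Step 1: column multipliers v_i = (∏_{j≠i}(α_i − α_j))^{−1} mod 11.
  i = 1 (α = 7): (7−6)(7−1)(7−8)(7−10) = 1·6·(−1)·(−3) = 18 ≡ 7, so v_1 = 7^{−1} = 8 (mod 11).
  i = 2 (α = 6): (6−7)(6−1)(6−8)(6−10) = (−1)·5·(−2)·(−4) = −40 ≡ 4, so v_2 = 4^{−1} = 3 (mod 11).
  i = 3 (α = 1): (1−7)(1−6)(1−8)(1−10) = (−6)·(−5)·(−7)·(−9) = 1890 ≡ 9, so v_3 = 9^{−1} = 5 (mod 11).
  i = 4 (α = 8): (8−7)(8−6)(8−1)(8−10) = 1·2·7·(−2) = −28 ≡ 5, so v_4 = 5^{−1} = 9 (mod 11).
  i = 5 (α = 10): (10−7)(10−6)(10−1)(10−8) = 3·4·9·2 = 216 ≡ 7, so v_5 = 7^{−1} = 8 (mod 11).
  v = [8, 3, 5, 9, 8].
Step 2: syndromes of r = [10, 6, 7, 10, 3] (all sums mod 11).
  S_0 = Σ v_i r_i = 8·10 + 3·6 + 5·7 + 9·10 + 8·3 = 247 ≡ 5.
  S_1 = Σ v_i α_i r_i = 8·7·10 + 3·6·6 + 5·1·7 + 9·8·10 + 8·10·3 = 1663 ≡ 2.
  α_i^2 mod 11 = [5, 3, 1, 9, 1].
  S_2 = Σ v_i α_i^2 r_i = 8·5·10 + 3·3·6 + 5·1·7 + 9·9·10 + 8·1·3 = 1323 ≡ 3.
  S = (5, 2, 3) ≠ 0, so r is not a codeword (an error is present).
Step 3: locate the error. For a single error e at position i, S_ℓ = v_i·e·α_i^ℓ, so α_err = S_1/S_0.
  S_0^{−1} = 5^{−1} = 9 (mod 11), so α_err = 2·9 = 18 ≡ 7 = α_1. Error position i = 1.
  Consistency check: S_2/S_1 = 3·6 = 18 ≡ 7 = α_err ✓ (single-error assumption holds).
Step 4: error magnitude e = S_0/v_1 = S_0·∏_{j≠1}(α_1 − α_j) = 5·7 = 35 ≡ 2 (mod 11).
Step 5: correct position 1: c_1 = r_1 − e = 10 − 2 ≡ 8 (mod 11). Hence c = [8, 6, 7, 10, 3].
  Check: interpolating c through the α_i gives m(x) = 5 + 2·x (degree < 2) with m(α_i) = c_i for every i, so c is indeed a codeword.


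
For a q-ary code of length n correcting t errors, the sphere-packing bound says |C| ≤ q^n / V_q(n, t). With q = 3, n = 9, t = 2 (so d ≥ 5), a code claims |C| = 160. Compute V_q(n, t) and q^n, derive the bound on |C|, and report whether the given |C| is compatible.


V_q(n, t) = 163, q^n = 19683, Hamming bound = 120, |C| = 160 > bound (violated).

Step 1: Compute V_q(n, t) = Σ_{j=0}^2 C(n, j) (q−1)^j.
  j = 0: C(9,0)·(2)^0 = 1·1 = 1.
  j = 1: C(9,1)·(2)^1 = 9·2 = 18.
  j = 2: C(9,2)·(2)^2 = 36·4 = 144.
  V_q(n, t) = 1 + 18 + 144 = 163.
Step 2: q^n = 3^9 = 19683.
Step 3: Hamming bound ⌊q^n / V_q(n,t)⌋ = ⌊19683/163⌋ = 120.
Step 4: Compare |C| = 160 to 120: violated.
The claimed |C| lies above the Hamming bound, so no 3-ary code of length 9 with d ≥ 5 can have 160 codewords.


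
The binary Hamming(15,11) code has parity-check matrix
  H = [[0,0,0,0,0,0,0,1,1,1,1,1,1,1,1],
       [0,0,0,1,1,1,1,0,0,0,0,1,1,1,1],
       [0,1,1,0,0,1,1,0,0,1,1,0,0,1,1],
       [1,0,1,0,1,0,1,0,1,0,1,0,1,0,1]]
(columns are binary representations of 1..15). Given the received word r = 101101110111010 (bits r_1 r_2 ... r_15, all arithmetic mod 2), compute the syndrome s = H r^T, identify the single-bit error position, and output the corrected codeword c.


s = (1, 1, 0, 0)^T, error position = 12, corrected codeword c = 101101110110010

Compute s = H r^T mod 2 one row at a time:
  s_1 = 1 + 0 + 1 + 1 + 1 + 0 + 1 + 0 = 5 ≡ 1 (mod 2).
  s_2 = 1 + 0 + 1 + 1 + 1 + 0 + 1 + 0 = 5 ≡ 1 (mod 2).
  s_3 = 0 + 1 + 1 + 1 + 1 + 1 + 1 + 0 = 6 ≡ 0 (mod 2).
  s_4 = 1 + 1 + 0 + 1 + 0 + 1 + 0 + 0 = 4 ≡ 0 (mod 2).
s = (1, 1, 0, 0)^T — this equals column 12 of H (binary 1100), so error is at position 12.
Correct: flip bit 12 of r = 101101110111010 to get c = 101101110110010.


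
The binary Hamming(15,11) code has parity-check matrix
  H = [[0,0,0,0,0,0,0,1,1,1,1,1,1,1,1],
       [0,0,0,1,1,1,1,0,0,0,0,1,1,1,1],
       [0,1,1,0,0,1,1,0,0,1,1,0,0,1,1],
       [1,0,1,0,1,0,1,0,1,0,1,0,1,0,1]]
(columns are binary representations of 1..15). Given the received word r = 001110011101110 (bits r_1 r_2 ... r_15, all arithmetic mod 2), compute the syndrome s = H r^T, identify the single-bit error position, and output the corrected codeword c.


s = (0, 1, 1, 0)^T, error position = 6, corrected codeword c = 001111011101110

Compute s = H r^T mod 2 one row at a time:
  s_1 = 1 + 1 + 1 + 0 + 1 + 1 + 1 + 0 = 6 ≡ 0 (mod 2).
  s_2 = 1 + 1 + 0 + 0 + 1 + 1 + 1 + 0 = 5 ≡ 1 (mod 2).
  s_3 = 0 + 1 + 0 + 0 + 1 + 0 + 1 + 0 = 3 ≡ 1 (mod 2).
  s_4 = 0 + 1 + 1 + 0 + 1 + 0 + 1 + 0 = 4 ≡ 0 (mod 2).
s = (0, 1, 1, 0)^T — this equals column 6 of H (binary 0110), so error is at position 6.
Correct: flip bit 6 of r = 001110011101110 to get c = 001111011101110.


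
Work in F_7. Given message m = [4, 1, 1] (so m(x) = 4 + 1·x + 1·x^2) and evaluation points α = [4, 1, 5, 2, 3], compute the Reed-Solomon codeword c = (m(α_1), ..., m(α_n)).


c = [3, 6, 6, 3, 2]

Message polynomial: m(x) = 4 + 1·x + 1·x^2 (mod 7).
For each evaluation point α_i, compute m(α_i) mod 7:
  α_1 = 4: Horner steps 1 → 5 → 3, so m(4) = 3.
  α_2 = 1: Horner steps 1 → 2 → 6, so m(1) = 6.
  α_3 = 5: Horner steps 1 → 6 → 6, so m(5) = 6.
  α_4 = 2: Horner steps 1 → 3 → 3, so m(2) = 3.
  α_5 = 3: Horner steps 1 → 4 → 2, so m(3) = 2.
Codeword c = [3, 6, 6, 3, 2] ∈ F_7^5.


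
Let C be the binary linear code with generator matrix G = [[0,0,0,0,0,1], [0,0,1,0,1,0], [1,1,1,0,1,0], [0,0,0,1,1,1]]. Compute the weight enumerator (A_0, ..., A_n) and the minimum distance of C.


Weight distribution: A_0 = 1, A_1 = 1, A_2 = 4, A_3 = 4, A_4 = 3, A_5 = 3. Minimum distance d = 1.

Enumerate all 2^4 = 16 messages m ∈ F_2^4.
For each, compute codeword c = mG in F_2^6, then tally its weight.
  m = 0000 → c = 000000, weight = 0.
  m = 1000 → c = 000001, weight = 1.
  m = 0100 → c = 001010, weight = 2.
  m = 1100 → c = 001011, weight = 3.
  m = 0010 → c = 111010, weight = 4.
  m = 1010 → c = 111011, weight = 5.
  m = 0110 → c = 110000, weight = 2.
  m = 1110 → c = 110001, weight = 3.
  m = 0001 → c = 000111, weight = 3.
  m = 1001 → c = 000110, weight = 2.
  m = 0101 → c = 001101, weight = 3.
  m = 1101 → c = 001100, weight = 2.
  m = 0011 → c = 111101, weight = 5.
  m = 1011 → c = 111100, weight = 4.
  m = 0111 → c = 110111, weight = 5.
  m = 1111 → c = 110110, weight = 4.
Tally weights:
  weight 0: 1 codewords.
  weight 1: 1 codewords.
  weight 2: 4 codewords.
  weight 3: 4 codewords.
  weight 4: 3 codewords.
  weight 5: 3 codewords.
Minimum distance d = smallest w > 0 with A_w > 0 = 1.
Sanity: Σ A_w = 16 = 2^4 = 16 ✓.


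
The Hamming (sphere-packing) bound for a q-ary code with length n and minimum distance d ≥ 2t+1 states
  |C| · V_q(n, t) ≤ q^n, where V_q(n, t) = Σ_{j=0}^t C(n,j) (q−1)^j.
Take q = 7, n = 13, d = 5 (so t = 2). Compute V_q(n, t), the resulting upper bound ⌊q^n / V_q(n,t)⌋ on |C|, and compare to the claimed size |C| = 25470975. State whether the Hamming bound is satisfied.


V_q(n, t) = 2887, q^n = 96889010407, Hamming bound = 33560446, |C| = 25470975 ≤ bound (satisfied).

Step 1: Compute V_q(n, t) = Σ_{j=0}^2 C(n, j) (q−1)^j.
  j = 0: C(13,0)·(6)^0 = 1·1 = 1.
  j = 1: C(13,1)·(6)^1 = 13·6 = 78.
  j = 2: C(13,2)·(6)^2 = 78·36 = 2808.
  V_q(n, t) = 1 + 78 + 2808 = 2887.
Step 2: q^n = 7^13 = 96889010407.
Step 3: Hamming bound ⌊q^n / V_q(n,t)⌋ = ⌊96889010407/2887⌋ = 33560446.
Step 4: Compare |C| = 25470975 to 33560446: satisfied.
The claimed |C| lies below the Hamming bound.


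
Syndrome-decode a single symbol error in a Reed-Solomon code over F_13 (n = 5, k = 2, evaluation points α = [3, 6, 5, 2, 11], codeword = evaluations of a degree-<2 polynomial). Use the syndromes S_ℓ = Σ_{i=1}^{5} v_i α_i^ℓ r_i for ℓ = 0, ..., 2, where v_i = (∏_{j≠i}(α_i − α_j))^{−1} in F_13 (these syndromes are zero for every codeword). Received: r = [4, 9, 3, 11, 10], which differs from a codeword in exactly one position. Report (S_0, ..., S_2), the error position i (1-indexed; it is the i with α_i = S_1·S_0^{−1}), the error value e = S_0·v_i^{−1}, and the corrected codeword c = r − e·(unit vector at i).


S = (5, 3, 7), error at position 5, error magnitude e = 10, c = [4, 9, 3, 11, 0].

Step 1: column multipliers v_i = (∏_{j≠i}(α_i − α_j))^{−1} mod 13.
  i = 1 (α = 3): (3−6)(3−5)(3−2)(3−11) = (−3)·(−2)·1·(−8) = −48 ≡ 4, so v_1 = 4^{−1} = 10 (mod 13).
  i = 2 (α = 6): (6−3)(6−5)(6−2)(6−11) = 3·1·4·(−5) = −60 ≡ 5, so v_2 = 5^{−1} = 8 (mod 13).
  i = 3 (α = 5): (5−3)(5−6)(5−2)(5−11) = 2·(−1)·3·(−6) = 36 ≡ 10, so v_3 = 10^{−1} = 4 (mod 13).
  i = 4 (α = 2): (2−3)(2−6)(2−5)(2−11) = (−1)·(−4)·(−3)·(−9) = 108 ≡ 4, so v_4 = 4^{−1} = 10 (mod 13).
  i = 5 (α = 11): (11−3)(11−6)(11−5)(11−2) = 8·5·6·9 = 2160 ≡ 2, so v_5 = 2^{−1} = 7 (mod 13).
  v = [10, 8, 4, 10, 7].
Step 2: syndromes of r = [4, 9, 3, 11, 10] (all sums mod 13).
  S_0 = Σ v_i r_i = 10·4 + 8·9 + 4·3 + 10·11 + 7·10 = 304 ≡ 5.
  S_1 = Σ v_i α_i r_i = 10·3·4 + 8·6·9 + 4·5·3 + 10·2·11 + 7·11·10 = 1602 ≡ 3.
  α_i^2 mod 13 = [9, 10, 12, 4, 4].
  S_2 = Σ v_i α_i^2 r_i = 10·9·4 + 8·10·9 + 4·12·3 + 10·4·11 + 7·4·10 = 1944 ≡ 7.
  S = (5, 3, 7) ≠ 0, so r is not a codeword (an error is present).
Step 3: locate the error. For a single error e at position i, S_ℓ = v_i·e·α_i^ℓ, so α_err = S_1/S_0.
  S_0^{−1} = 5^{−1} = 8 (mod 13), so α_err = 3·8 = 24 ≡ 11 = α_5. Error position i = 5.
  Consistency check: S_2/S_1 = 7·9 = 63 ≡ 11 = α_err ✓ (single-error assumption holds).
Step 4: error magnitude e = S_0/v_5 = S_0·∏_{j≠5}(α_5 − α_j) = 5·2 = 10 ≡ 10 (mod 13).
Step 5: correct position 5: c_5 = r_5 − e = 10 − 10 ≡ 0 (mod 13). Hence c = [4, 9, 3, 11, 0].
  Check: interpolating c through the α_i gives m(x) = 12 + 6·x (degree < 2) with m(α_i) = c_i for every i, so c is indeed a codeword.


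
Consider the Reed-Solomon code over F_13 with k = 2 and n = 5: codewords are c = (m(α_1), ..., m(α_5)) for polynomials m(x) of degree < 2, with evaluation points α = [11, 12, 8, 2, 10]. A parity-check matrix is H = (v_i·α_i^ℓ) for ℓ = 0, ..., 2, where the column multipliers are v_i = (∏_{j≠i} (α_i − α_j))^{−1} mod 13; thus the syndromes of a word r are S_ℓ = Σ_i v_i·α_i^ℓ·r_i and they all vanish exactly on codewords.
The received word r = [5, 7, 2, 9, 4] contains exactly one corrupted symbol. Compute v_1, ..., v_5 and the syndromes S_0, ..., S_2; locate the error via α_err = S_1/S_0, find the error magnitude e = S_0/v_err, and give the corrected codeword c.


S = (7, 6, 7), error at position 2, error magnitude e = 1, c = [5, 6, 2, 9, 4].

Step 1: column multipliers v_i = (∏_{j≠i}(α_i − α_j))^{−1} mod 13.
  i = 1 (α = 11): (11−12)(11−8)(11−2)(11−10) = (−1)·3·9·1 = −27 ≡ 12, so v_1 = 12^{−1} = 12 (mod 13).
  i = 2 (α = 12): (12−11)(12−8)(12−2)(12−10) = 1·4·10·2 = 80 ≡ 2, so v_2 = 2^{−1} = 7 (mod 13).
  i = 3 (α = 8): (8−11)(8−12)(8−2)(8−10) = (−3)·(−4)·6·(−2) = −144 ≡ 12, so v_3 = 12^{−1} = 12 (mod 13).
  i = 4 (α = 2): (2−11)(2−12)(2−8)(2−10) = (−9)·(−10)·(−6)·(−8) = 4320 ≡ 4, so v_4 = 4^{−1} = 10 (mod 13).
  i = 5 (α = 10): (10−11)(10−12)(10−8)(10−2) = (−1)·(−2)·2·8 = 32 ≡ 6, so v_5 = 6^{−1} = 11 (mod 13).
  v = [12, 7, 12, 10, 11].
Step 2: syndromes of r = [5, 7, 2, 9, 4] (all sums mod 13).
  S_0 = Σ v_i r_i = 12·5 + 7·7 + 12·2 + 10·9 + 11·4 = 267 ≡ 7.
  S_1 = Σ v_i α_i r_i = 12·11·5 + 7·12·7 + 12·8·2 + 10·2·9 + 11·10·4 = 2060 ≡ 6.
  α_i^2 mod 13 = [4, 1, 12, 4, 9].
  S_2 = Σ v_i α_i^2 r_i = 12·4·5 + 7·1·7 + 12·12·2 + 10·4·9 + 11·9·4 = 1333 ≡ 7.
  S = (7, 6, 7) ≠ 0, so r is not a codeword (an error is present).
Step 3: locate the error. For a single error e at position i, S_ℓ = v_i·e·α_i^ℓ, so α_err = S_1/S_0.
  S_0^{−1} = 7^{−1} = 2 (mod 13), so α_err = 6·2 = 12 ≡ 12 = α_2. Error position i = 2.
  Consistency check: S_2/S_1 = 7·11 = 77 ≡ 12 = α_err ✓ (single-error assumption holds).
Step 4: error magnitude e = S_0/v_2 = S_0·∏_{j≠2}(α_2 − α_j) = 7·2 = 14 ≡ 1 (mod 13).
Step 5: correct position 2: c_2 = r_2 − e = 7 − 1 ≡ 6 (mod 13). Hence c = [5, 6, 2, 9, 4].
  Check: interpolating c through the α_i gives m(x) = 7 + 1·x (degree < 2) with m(α_i) = c_i for every i, so c is indeed a codeword.


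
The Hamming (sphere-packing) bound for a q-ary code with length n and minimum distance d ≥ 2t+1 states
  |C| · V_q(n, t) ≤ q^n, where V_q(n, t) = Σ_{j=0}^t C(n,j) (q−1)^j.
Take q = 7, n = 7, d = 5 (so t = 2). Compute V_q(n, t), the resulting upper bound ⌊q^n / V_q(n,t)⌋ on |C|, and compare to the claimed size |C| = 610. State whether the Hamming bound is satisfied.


V_q(n, t) = 799, q^n = 823543, Hamming bound = 1030, |C| = 610 ≤ bound (satisfied).

Step 1: Compute V_q(n, t) = Σ_{j=0}^2 C(n, j) (q−1)^j.
  j = 0: C(7,0)·(6)^0 = 1·1 = 1.
  j = 1: C(7,1)·(6)^1 = 7·6 = 42.
  j = 2: C(7,2)·(6)^2 = 21·36 = 756.
  V_q(n, t) = 1 + 42 + 756 = 799.
Step 2: q^n = 7^7 = 823543.
Step 3: Hamming bound ⌊q^n / V_q(n,t)⌋ = ⌊823543/799⌋ = 1030.
Step 4: Compare |C| = 610 to 1030: satisfied.
The claimed |C| lies below the Hamming bound.


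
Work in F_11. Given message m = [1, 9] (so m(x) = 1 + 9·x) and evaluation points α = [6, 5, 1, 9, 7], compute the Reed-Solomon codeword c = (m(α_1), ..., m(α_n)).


c = [0, 2, 10, 5, 9]

Message polynomial: m(x) = 1 + 9·x (mod 11).
For each evaluation point α_i, compute m(α_i) mod 11:
  α_1 = 6: Horner steps 9 → 0, so m(6) = 0.
  α_2 = 5: Horner steps 9 → 2, so m(5) = 2.
  α_3 = 1: Horner steps 9 → 10, so m(1) = 10.
  α_4 = 9: Horner steps 9 → 5, so m(9) = 5.
  α_5 = 7: Horner steps 9 → 9, so m(7) = 9.
Codeword c = [0, 2, 10, 5, 9] ∈ F_11^5.


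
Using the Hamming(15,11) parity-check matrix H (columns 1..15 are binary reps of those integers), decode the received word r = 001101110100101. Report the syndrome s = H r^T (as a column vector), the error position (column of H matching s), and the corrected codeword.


s = (0, 1, 1, 0)^T, error position = 6, corrected codeword c = 001100110100101

Compute s = H r^T mod 2 one row at a time:
  s_1 = 1 + 0 + 1 + 0 + 0 + 1 + 0 + 1 = 4 ≡ 0 (mod 2).
  s_2 = 1 + 0 + 1 + 1 + 0 + 1 + 0 + 1 = 5 ≡ 1 (mod 2).
  s_3 = 0 + 1 + 1 + 1 + 1 + 0 + 0 + 1 = 5 ≡ 1 (mod 2).
  s_4 = 0 + 1 + 0 + 1 + 0 + 0 + 1 + 1 = 4 ≡ 0 (mod 2).
s = (0, 1, 1, 0)^T — this equals column 6 of H (binary 0110), so error is at position 6.
Correct: flip bit 6 of r = 001101110100101 to get c = 001100110100101.


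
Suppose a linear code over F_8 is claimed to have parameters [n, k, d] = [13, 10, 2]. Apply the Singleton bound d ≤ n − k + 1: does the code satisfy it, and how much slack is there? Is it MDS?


Singleton RHS = n − k + 1 = 4, slack = 2, bound satisfied, not MDS.

Singleton bound: d ≤ n − k + 1.
Here n = 13, k = 10, so n − k + 1 = 4.
Given d = 2, check d ≤ 4: YES.
Slack = (n − k + 1) − d = 2.
The code is NOT MDS (slack = 2 > 0).
Description: the claimed parameters are [13, 10, 2]_8; such a code would be non-MDS.


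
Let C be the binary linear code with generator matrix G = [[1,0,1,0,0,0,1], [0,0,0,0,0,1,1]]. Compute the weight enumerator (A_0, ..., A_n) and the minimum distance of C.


Weight distribution: A_0 = 1, A_2 = 1, A_3 = 2. Minimum distance d = 2.

Enumerate all 2^2 = 4 messages m ∈ F_2^2.
For each, compute codeword c = mG in F_2^7, then tally its weight.
  m = 00 → c = 0000000, weight = 0.
  m = 10 → c = 1010001, weight = 3.
  m = 01 → c = 0000011, weight = 2.
  m = 11 → c = 1010010, weight = 3.
Tally weights:
  weight 0: 1 codewords.
  weight 2: 1 codewords.
  weight 3: 2 codewords.
Minimum distance d = smallest w > 0 with A_w > 0 = 2.
Sanity: Σ A_w = 4 = 2^2 = 4 ✓.


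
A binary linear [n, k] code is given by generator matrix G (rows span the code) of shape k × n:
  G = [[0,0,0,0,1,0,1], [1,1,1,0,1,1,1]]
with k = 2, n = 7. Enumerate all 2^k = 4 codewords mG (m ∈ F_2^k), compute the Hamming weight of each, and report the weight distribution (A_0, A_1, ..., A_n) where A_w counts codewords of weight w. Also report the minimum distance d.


Weight distribution: A_0 = 1, A_2 = 1, A_4 = 1, A_6 = 1. Minimum distance d = 2.

Enumerate all 2^2 = 4 messages m ∈ F_2^2.
For each, compute codeword c = mG in F_2^7, then tally its weight.
  m = 00 → c = 0000000, weight = 0.
  m = 10 → c = 0000101, weight = 2.
  m = 01 → c = 1110111, weight = 6.
  m = 11 → c = 1110010, weight = 4.
Tally weights:
  weight 0: 1 codewords.
  weight 2: 1 codewords.
  weight 4: 1 codewords.
  weight 6: 1 codewords.
Minimum distance d = smallest w > 0 with A_w > 0 = 2.
Sanity: Σ A_w = 4 = 2^2 = 4 ✓.


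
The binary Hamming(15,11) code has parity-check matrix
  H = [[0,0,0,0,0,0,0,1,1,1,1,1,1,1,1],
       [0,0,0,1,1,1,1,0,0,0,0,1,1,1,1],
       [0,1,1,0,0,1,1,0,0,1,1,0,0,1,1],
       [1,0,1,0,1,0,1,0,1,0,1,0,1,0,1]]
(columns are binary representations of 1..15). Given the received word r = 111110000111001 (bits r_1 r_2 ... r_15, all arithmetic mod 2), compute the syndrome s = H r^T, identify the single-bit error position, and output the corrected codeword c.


s = (0, 0, 1, 1)^T, error position = 3, corrected codeword c = 110110000111001

Compute s = H r^T mod 2 one row at a time:
  s_1 = 0 + 0 + 1 + 1 + 1 + 0 + 0 + 1 = 4 ≡ 0 (mod 2).
  s_2 = 1 + 1 + 0 + 0 + 1 + 0 + 0 + 1 = 4 ≡ 0 (mod 2).
  s_3 = 1 + 1 + 0 + 0 + 1 + 1 + 0 + 1 = 5 ≡ 1 (mod 2).
  s_4 = 1 + 1 + 1 + 0 + 0 + 1 + 0 + 1 = 5 ≡ 1 (mod 2).
s = (0, 0, 1, 1)^T — this equals column 3 of H (binary 0011), so error is at position 3.
Correct: flip bit 3 of r = 111110000111001 to get c = 110110000111001.


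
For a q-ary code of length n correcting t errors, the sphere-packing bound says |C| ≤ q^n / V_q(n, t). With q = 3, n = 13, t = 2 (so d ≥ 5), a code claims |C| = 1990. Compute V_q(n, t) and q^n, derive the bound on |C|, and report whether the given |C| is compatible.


V_q(n, t) = 339, q^n = 1594323, Hamming bound = 4703, |C| = 1990 ≤ bound (satisfied).

Step 1: Compute V_q(n, t) = Σ_{j=0}^2 C(n, j) (q−1)^j.
  j = 0: C(13,0)·(2)^0 = 1·1 = 1.
  j = 1: C(13,1)·(2)^1 = 13·2 = 26.
  j = 2: C(13,2)·(2)^2 = 78·4 = 312.
  V_q(n, t) = 1 + 26 + 312 = 339.
Step 2: q^n = 3^13 = 1594323.
Step 3: Hamming bound ⌊q^n / V_q(n,t)⌋ = ⌊1594323/339⌋ = 4703.
Step 4: Compare |C| = 1990 to 4703: satisfied.
The claimed |C| lies below the Hamming bound.


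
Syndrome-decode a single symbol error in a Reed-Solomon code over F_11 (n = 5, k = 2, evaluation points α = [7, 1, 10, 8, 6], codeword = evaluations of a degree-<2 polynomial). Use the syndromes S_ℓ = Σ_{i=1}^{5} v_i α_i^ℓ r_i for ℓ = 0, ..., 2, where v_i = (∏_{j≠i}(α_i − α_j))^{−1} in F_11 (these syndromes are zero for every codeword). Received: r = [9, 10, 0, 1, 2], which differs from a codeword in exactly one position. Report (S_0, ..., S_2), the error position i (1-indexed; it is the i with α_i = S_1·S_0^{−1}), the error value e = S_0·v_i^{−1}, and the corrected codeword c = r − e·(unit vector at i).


S = (5, 2, 3), error at position 1, error magnitude e = 2, c = [7, 10, 0, 1, 2].

Step 1: column multipliers v_i = (∏_{j≠i}(α_i − α_j))^{−1} mod 11.
  i = 1 (α = 7): (7−1)(7−10)(7−8)(7−6) = 6·(−3)·(−1)·1 = 18 ≡ 7, so v_1 = 7^{−1} = 8 (mod 11).
  i = 2 (α = 1): (1−7)(1−10)(1−8)(1−6) = (−6)·(−9)·(−7)·(−5) = 1890 ≡ 9, so v_2 = 9^{−1} = 5 (mod 11).
  i = 3 (α = 10): (10−7)(10−1)(10−8)(10−6) = 3·9·2·4 = 216 ≡ 7, so v_3 = 7^{−1} = 8 (mod 11).
  i = 4 (α = 8): (8−7)(8−1)(8−10)(8−6) = 1·7·(−2)·2 = −28 ≡ 5, so v_4 = 5^{−1} = 9 (mod 11).
  i = 5 (α = 6): (6−7)(6−1)(6−10)(6−8) = (−1)·5·(−4)·(−2) = −40 ≡ 4, so v_5 = 4^{−1} = 3 (mod 11).
  v = [8, 5, 8, 9, 3].
Step 2: syndromes of r = [9, 10, 0, 1, 2] (all sums mod 11).
  S_0 = Σ v_i r_i = 8·9 + 5·10 + 8·0 + 9·1 + 3·2 = 137 ≡ 5.
  S_1 = Σ v_i α_i r_i = 8·7·9 + 5·1·10 + 8·10·0 + 9·8·1 + 3·6·2 = 662 ≡ 2.
  α_i^2 mod 11 = [5, 1, 1, 9, 3].
  S_2 = Σ v_i α_i^2 r_i = 8·5·9 + 5·1·10 + 8·1·0 + 9·9·1 + 3·3·2 = 509 ≡ 3.
  S = (5, 2, 3) ≠ 0, so r is not a codeword (an error is present).
Step 3: locate the error. For a single error e at position i, S_ℓ = v_i·e·α_i^ℓ, so α_err = S_1/S_0.
  S_0^{−1} = 5^{−1} = 9 (mod 11), so α_err = 2·9 = 18 ≡ 7 = α_1. Error position i = 1.
  Consistency check: S_2/S_1 = 3·6 = 18 ≡ 7 = α_err ✓ (single-error assumption holds).
Step 4: error magnitude e = S_0/v_1 = S_0·∏_{j≠1}(α_1 − α_j) = 5·7 = 35 ≡ 2 (mod 11).
Step 5: correct position 1: c_1 = r_1 − e = 9 − 2 ≡ 7 (mod 11). Hence c = [7, 10, 0, 1, 2].
  Check: interpolating c through the α_i gives m(x) = 5 + 5·x (degree < 2) with m(α_i) = c_i for every i, so c is indeed a codeword.


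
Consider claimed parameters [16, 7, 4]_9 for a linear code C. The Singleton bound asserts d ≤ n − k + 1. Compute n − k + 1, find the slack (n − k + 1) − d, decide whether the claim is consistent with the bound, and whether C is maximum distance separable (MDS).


Singleton RHS = n − k + 1 = 10, slack = 6, bound satisfied, not MDS.

Singleton bound: d ≤ n − k + 1.
Here n = 16, k = 7, so n − k + 1 = 10.
Given d = 4, check d ≤ 10: YES.
Slack = (n − k + 1) − d = 6.
The code is NOT MDS (slack = 6 > 0).
Description: the claimed parameters are [16, 7, 4]_9; such a code would be non-MDS.


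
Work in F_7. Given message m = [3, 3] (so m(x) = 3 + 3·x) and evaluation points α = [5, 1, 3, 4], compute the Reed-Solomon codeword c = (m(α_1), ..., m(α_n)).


c = [4, 6, 5, 1]

Message polynomial: m(x) = 3 + 3·x (mod 7).
For each evaluation point α_i, compute m(α_i) mod 7:
  α_1 = 5: Horner steps 3 → 4, so m(5) = 4.
  α_2 = 1: Horner steps 3 → 6, so m(1) = 6.
  α_3 = 3: Horner steps 3 → 5, so m(3) = 5.
  α_4 = 4: Horner steps 3 → 1, so m(4) = 1.
Codeword c = [4, 6, 5, 1] ∈ F_7^4.


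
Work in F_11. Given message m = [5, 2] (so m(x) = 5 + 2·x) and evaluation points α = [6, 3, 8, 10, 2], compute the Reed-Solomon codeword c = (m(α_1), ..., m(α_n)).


c = [6, 0, 10, 3, 9]

Message polynomial: m(x) = 5 + 2·x (mod 11).
For each evaluation point α_i, compute m(α_i) mod 11:
  α_1 = 6: Horner steps 2 → 6, so m(6) = 6.
  α_2 = 3: Horner steps 2 → 0, so m(3) = 0.
  α_3 = 8: Horner steps 2 → 10, so m(8) = 10.
  α_4 = 10: Horner steps 2 → 3, so m(10) = 3.
  α_5 = 2: Horner steps 2 → 9, so m(2) = 9.
Codeword c = [6, 0, 10, 3, 9] ∈ F_11^5.


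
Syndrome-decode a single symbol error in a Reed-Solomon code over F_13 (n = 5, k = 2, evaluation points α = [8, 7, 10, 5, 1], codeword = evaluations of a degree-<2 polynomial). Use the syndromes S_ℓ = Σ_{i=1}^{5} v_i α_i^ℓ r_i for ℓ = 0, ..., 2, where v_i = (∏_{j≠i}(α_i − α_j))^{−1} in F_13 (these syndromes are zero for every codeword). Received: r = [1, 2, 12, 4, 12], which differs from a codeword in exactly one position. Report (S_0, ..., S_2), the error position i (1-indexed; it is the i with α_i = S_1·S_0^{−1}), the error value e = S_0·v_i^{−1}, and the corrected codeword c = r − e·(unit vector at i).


S = (1, 1, 1), error at position 5, error magnitude e = 4, c = [1, 2, 12, 4, 8].

Step 1: column multipliers v_i = (∏_{j≠i}(α_i − α_j))^{−1} mod 13.
  i = 1 (α = 8): (8−7)(8−10)(8−5)(8−1) = 1·(−2)·3·7 = −42 ≡ 10, so v_1 = 10^{−1} = 4 (mod 13).
  i = 2 (α = 7): (7−8)(7−10)(7−5)(7−1) = (−1)·(−3)·2·6 = 36 ≡ 10, so v_2 = 10^{−1} = 4 (mod 13).
  i = 3 (α = 10): (10−8)(10−7)(10−5)(10−1) = 2·3·5·9 = 270 ≡ 10, so v_3 = 10^{−1} = 4 (mod 13).
  i = 4 (α = 5): (5−8)(5−7)(5−10)(5−1) = (−3)·(−2)·(−5)·4 = −120 ≡ 10, so v_4 = 10^{−1} = 4 (mod 13).
  i = 5 (α = 1): (1−8)(1−7)(1−10)(1−5) = (−7)·(−6)·(−9)·(−4) = 1512 ≡ 4, so v_5 = 4^{−1} = 10 (mod 13).
  v = [4, 4, 4, 4, 10].
Step 2: syndromes of r = [1, 2, 12, 4, 12] (all sums mod 13).
  S_0 = Σ v_i r_i = 4·1 + 4·2 + 4·12 + 4·4 + 10·12 = 196 ≡ 1.
  S_1 = Σ v_i α_i r_i = 4·8·1 + 4·7·2 + 4·10·12 + 4·5·4 + 10·1·12 = 768 ≡ 1.
  α_i^2 mod 13 = [12, 10, 9, 12, 1].
  S_2 = Σ v_i α_i^2 r_i = 4·12·1 + 4·10·2 + 4·9·12 + 4·12·4 + 10·1·12 = 872 ≡ 1.
  S = (1, 1, 1) ≠ 0, so r is not a codeword (an error is present).
Step 3: locate the error. For a single error e at position i, S_ℓ = v_i·e·α_i^ℓ, so α_err = S_1/S_0.
  S_0^{−1} = 1^{−1} = 1 (mod 13), so α_err = 1·1 = 1 ≡ 1 = α_5. Error position i = 5.
  Consistency check: S_2/S_1 = 1·1 = 1 ≡ 1 = α_err ✓ (single-error assumption holds).
Step 4: error magnitude e = S_0/v_5 = S_0·∏_{j≠5}(α_5 − α_j) = 1·4 = 4 ≡ 4 (mod 13).
Step 5: correct position 5: c_5 = r_5 − e = 12 − 4 ≡ 8 (mod 13). Hence c = [1, 2, 12, 4, 8].
  Check: interpolating c through the α_i gives m(x) = 9 + 12·x (degree < 2) with m(α_i) = c_i for every i, so c is indeed a codeword.


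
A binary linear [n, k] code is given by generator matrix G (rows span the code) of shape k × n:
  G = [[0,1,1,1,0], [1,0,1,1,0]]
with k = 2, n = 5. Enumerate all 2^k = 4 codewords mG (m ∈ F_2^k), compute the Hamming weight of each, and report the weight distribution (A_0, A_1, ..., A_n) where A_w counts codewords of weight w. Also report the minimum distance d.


Weight distribution: A_0 = 1, A_2 = 1, A_3 = 2. Minimum distance d = 2.

Enumerate all 2^2 = 4 messages m ∈ F_2^2.
For each, compute codeword c = mG in F_2^5, then tally its weight.
  m = 00 → c = 00000, weight = 0.
  m = 10 → c = 01110, weight = 3.
  m = 01 → c = 10110, weight = 3.
  m = 11 → c = 11000, weight = 2.
Tally weights:
  weight 0: 1 codewords.
  weight 2: 1 codewords.
  weight 3: 2 codewords.
Minimum distance d = smallest w > 0 with A_w > 0 = 2.
Sanity: Σ A_w = 4 = 2^2 = 4 ✓.


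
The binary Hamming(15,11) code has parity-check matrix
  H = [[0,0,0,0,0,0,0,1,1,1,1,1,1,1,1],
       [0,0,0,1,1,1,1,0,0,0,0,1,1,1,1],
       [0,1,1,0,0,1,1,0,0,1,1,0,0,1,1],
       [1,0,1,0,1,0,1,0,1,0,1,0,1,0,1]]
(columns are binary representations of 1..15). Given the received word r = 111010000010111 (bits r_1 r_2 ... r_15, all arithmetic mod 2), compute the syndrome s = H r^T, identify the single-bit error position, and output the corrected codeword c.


s = (0, 0, 1, 0)^T, error position = 2, corrected codeword c = 101010000010111

Compute s = H r^T mod 2 one row at a time:
  s_1 = 0 + 0 + 0 + 1 + 0 + 1 + 1 + 1 = 4 ≡ 0 (mod 2).
  s_2 = 0 + 1 + 0 + 0 + 0 + 1 + 1 + 1 = 4 ≡ 0 (mod 2).
  s_3 = 1 + 1 + 0 + 0 + 0 + 1 + 1 + 1 = 5 ≡ 1 (mod 2).
  s_4 = 1 + 1 + 1 + 0 + 0 + 1 + 1 + 1 = 6 ≡ 0 (mod 2).
s = (0, 0, 1, 0)^T — this equals column 2 of H (binary 0010), so error is at position 2.
Correct: flip bit 2 of r = 111010000010111 to get c = 101010000010111.


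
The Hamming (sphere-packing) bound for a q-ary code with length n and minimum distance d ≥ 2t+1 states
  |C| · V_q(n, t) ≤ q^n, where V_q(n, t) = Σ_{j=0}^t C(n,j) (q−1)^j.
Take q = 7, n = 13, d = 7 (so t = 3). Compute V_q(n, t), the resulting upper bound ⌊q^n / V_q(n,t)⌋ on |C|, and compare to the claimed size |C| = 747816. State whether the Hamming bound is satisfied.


V_q(n, t) = 64663, q^n = 96889010407, Hamming bound = 1498368, |C| = 747816 ≤ bound (satisfied).

Step 1: Compute V_q(n, t) = Σ_{j=0}^3 C(n, j) (q−1)^j.
  j = 0: C(13,0)·(6)^0 = 1·1 = 1.
  j = 1: C(13,1)·(6)^1 = 13·6 = 78.
  j = 2: C(13,2)·(6)^2 = 78·36 = 2808.
  j = 3: C(13,3)·(6)^3 = 286·216 = 61776.
  V_q(n, t) = 1 + 78 + 2808 + 61776 = 64663.
Step 2: q^n = 7^13 = 96889010407.
Step 3: Hamming bound ⌊q^n / V_q(n,t)⌋ = ⌊96889010407/64663⌋ = 1498368.
Step 4: Compare |C| = 747816 to 1498368: satisfied.
The claimed |C| lies below the Hamming bound.


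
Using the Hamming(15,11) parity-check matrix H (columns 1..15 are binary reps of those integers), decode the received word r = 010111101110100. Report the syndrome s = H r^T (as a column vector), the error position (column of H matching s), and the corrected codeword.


s = (0, 1, 1, 1)^T, error position = 7, corrected codeword c = 010111001110100

Compute s = H r^T mod 2 one row at a time:
  s_1 = 0 + 1 + 1 + 1 + 0 + 1 + 0 + 0 = 4 ≡ 0 (mod 2).
  s_2 = 1 + 1 + 1 + 1 + 0 + 1 + 0 + 0 = 5 ≡ 1 (mod 2).
  s_3 = 1 + 0 + 1 + 1 + 1 + 1 + 0 + 0 = 5 ≡ 1 (mod 2).
  s_4 = 0 + 0 + 1 + 1 + 1 + 1 + 1 + 0 = 5 ≡ 1 (mod 2).
s = (0, 1, 1, 1)^T — this equals column 7 of H (binary 0111), so error is at position 7.
Correct: flip bit 7 of r = 010111101110100 to get c = 010111001110100.


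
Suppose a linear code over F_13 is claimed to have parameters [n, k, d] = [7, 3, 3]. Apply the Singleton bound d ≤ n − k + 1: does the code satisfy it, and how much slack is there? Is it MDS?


Singleton RHS = n − k + 1 = 5, slack = 2, bound satisfied, not MDS.

Singleton bound: d ≤ n − k + 1.
Here n = 7, k = 3, so n − k + 1 = 5.
Given d = 3, check d ≤ 5: YES.
Slack = (n − k + 1) − d = 2.
The code is NOT MDS (slack = 2 > 0).
Description: the claimed parameters are [7, 3, 3]_13; such a code would be non-MDS.


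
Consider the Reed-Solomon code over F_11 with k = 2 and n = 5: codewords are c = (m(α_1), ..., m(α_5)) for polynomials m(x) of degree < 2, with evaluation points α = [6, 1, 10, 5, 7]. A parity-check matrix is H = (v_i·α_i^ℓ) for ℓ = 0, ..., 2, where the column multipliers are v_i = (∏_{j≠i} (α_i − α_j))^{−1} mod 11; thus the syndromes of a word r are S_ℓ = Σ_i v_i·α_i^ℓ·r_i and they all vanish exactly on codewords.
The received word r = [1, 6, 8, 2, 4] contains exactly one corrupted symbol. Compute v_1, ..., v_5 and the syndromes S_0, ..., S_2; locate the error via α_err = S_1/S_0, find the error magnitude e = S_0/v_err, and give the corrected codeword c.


S = (6, 9, 8), error at position 5, error magnitude e = 4, c = [1, 6, 8, 2, 0].

Step 1: column multipliers v_i = (∏_{j≠i}(α_i − α_j))^{−1} mod 11.
  i = 1 (α = 6): (6−1)(6−10)(6−5)(6−7) = 5·(−4)·1·(−1) = 20 ≡ 9, so v_1 = 9^{−1} = 5 (mod 11).
  i = 2 (α = 1): (1−6)(1−10)(1−5)(1−7) = (−5)·(−9)·(−4)·(−6) = 1080 ≡ 2, so v_2 = 2^{−1} = 6 (mod 11).
  i = 3 (α = 10): (10−6)(10−1)(10−5)(10−7) = 4·9·5·3 = 540 ≡ 1, so v_3 = 1^{−1} = 1 (mod 11).
  i = 4 (α = 5): (5−6)(5−1)(5−10)(5−7) = (−1)·4·(−5)·(−2) = −40 ≡ 4, so v_4 = 4^{−1} = 3 (mod 11).
  i = 5 (α = 7): (7−6)(7−1)(7−10)(7−5) = 1·6·(−3)·2 = −36 ≡ 8, so v_5 = 8^{−1} = 7 (mod 11).
  v = [5, 6, 1, 3, 7].
Step 2: syndromes of r = [1, 6, 8, 2, 4] (all sums mod 11).
  S_0 = Σ v_i r_i = 5·1 + 6·6 + 1·8 + 3·2 + 7·4 = 83 ≡ 6.
  S_1 = Σ v_i α_i r_i = 5·6·1 + 6·1·6 + 1·10·8 + 3·5·2 + 7·7·4 = 372 ≡ 9.
  α_i^2 mod 11 = [3, 1, 1, 3, 5].
  S_2 = Σ v_i α_i^2 r_i = 5·3·1 + 6·1·6 + 1·1·8 + 3·3·2 + 7·5·4 = 217 ≡ 8.
  S = (6, 9, 8) ≠ 0, so r is not a codeword (an error is present).
Step 3: locate the error. For a single error e at position i, S_ℓ = v_i·e·α_i^ℓ, so α_err = S_1/S_0.
  S_0^{−1} = 6^{−1} = 2 (mod 11), so α_err = 9·2 = 18 ≡ 7 = α_5. Error position i = 5.
  Consistency check: S_2/S_1 = 8·5 = 40 ≡ 7 = α_err ✓ (single-error assumption holds).
Step 4: error magnitude e = S_0/v_5 = S_0·∏_{j≠5}(α_5 − α_j) = 6·8 = 48 ≡ 4 (mod 11).
Step 5: correct position 5: c_5 = r_5 − e = 4 − 4 ≡ 0 (mod 11). Hence c = [1, 6, 8, 2, 0].
  Check: interpolating c through the α_i gives m(x) = 7 + 10·x (degree < 2) with m(α_i) = c_i for every i, so c is indeed a codeword.


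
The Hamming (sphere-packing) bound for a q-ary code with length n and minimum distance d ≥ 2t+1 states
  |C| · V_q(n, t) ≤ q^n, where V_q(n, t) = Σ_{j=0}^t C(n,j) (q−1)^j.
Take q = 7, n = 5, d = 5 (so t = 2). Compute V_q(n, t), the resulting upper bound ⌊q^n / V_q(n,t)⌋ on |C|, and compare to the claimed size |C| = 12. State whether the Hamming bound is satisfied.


V_q(n, t) = 391, q^n = 16807, Hamming bound = 42, |C| = 12 ≤ bound (satisfied).

Step 1: Compute V_q(n, t) = Σ_{j=0}^2 C(n, j) (q−1)^j.
  j = 0: C(5,0)·(6)^0 = 1·1 = 1.
  j = 1: C(5,1)·(6)^1 = 5·6 = 30.
  j = 2: C(5,2)·(6)^2 = 10·36 = 360.
  V_q(n, t) = 1 + 30 + 360 = 391.
Step 2: q^n = 7^5 = 16807.
Step 3: Hamming bound ⌊q^n / V_q(n,t)⌋ = ⌊16807/391⌋ = 42.
Step 4: Compare |C| = 12 to 42: satisfied.
The claimed |C| lies below the Hamming bound.


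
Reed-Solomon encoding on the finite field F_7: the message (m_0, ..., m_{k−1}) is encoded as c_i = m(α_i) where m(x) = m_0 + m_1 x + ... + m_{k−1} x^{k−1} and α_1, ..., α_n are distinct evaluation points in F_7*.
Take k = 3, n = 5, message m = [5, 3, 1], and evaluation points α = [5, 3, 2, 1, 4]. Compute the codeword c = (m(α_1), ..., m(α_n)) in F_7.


c = [3, 2, 1, 2, 5]

Message polynomial: m(x) = 5 + 3·x + 1·x^2 (mod 7).
For each evaluation point α_i, compute m(α_i) mod 7:
  α_1 = 5: Horner steps 1 → 1 → 3, so m(5) = 3.
  α_2 = 3: Horner steps 1 → 6 → 2, so m(3) = 2.
  α_3 = 2: Horner steps 1 → 5 → 1, so m(2) = 1.
  α_4 = 1: Horner steps 1 → 4 → 2, so m(1) = 2.
  α_5 = 4: Horner steps 1 → 0 → 5, so m(4) = 5.
Codeword c = [3, 2, 1, 2, 5] ∈ F_7^5.


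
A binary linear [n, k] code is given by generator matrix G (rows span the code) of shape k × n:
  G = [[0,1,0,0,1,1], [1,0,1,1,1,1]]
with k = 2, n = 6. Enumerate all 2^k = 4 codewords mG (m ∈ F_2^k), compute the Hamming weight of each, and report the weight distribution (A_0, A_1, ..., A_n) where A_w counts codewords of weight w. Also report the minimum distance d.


Weight distribution: A_0 = 1, A_3 = 1, A_4 = 1, A_5 = 1. Minimum distance d = 3.

Enumerate all 2^2 = 4 messages m ∈ F_2^2.
For each, compute codeword c = mG in F_2^6, then tally its weight.
  m = 00 → c = 000000, weight = 0.
  m = 10 → c = 010011, weight = 3.
  m = 01 → c = 101111, weight = 5.
  m = 11 → c = 111100, weight = 4.
Tally weights:
  weight 0: 1 codewords.
  weight 3: 1 codewords.
  weight 4: 1 codewords.
  weight 5: 1 codewords.
Minimum distance d = smallest w > 0 with A_w > 0 = 3.
Sanity: Σ A_w = 4 = 2^2 = 4 ✓.


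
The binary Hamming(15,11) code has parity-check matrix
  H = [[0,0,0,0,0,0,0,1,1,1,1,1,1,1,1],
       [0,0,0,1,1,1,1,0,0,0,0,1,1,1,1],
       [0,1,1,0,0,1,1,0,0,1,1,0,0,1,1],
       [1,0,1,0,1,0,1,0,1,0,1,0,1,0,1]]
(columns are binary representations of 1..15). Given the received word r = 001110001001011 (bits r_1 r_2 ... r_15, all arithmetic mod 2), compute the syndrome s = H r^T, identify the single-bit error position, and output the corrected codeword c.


s = (0, 1, 1, 0)^T, error position = 6, corrected codeword c = 001111001001011

Compute s = H r^T mod 2 one row at a time:
  s_1 = 0 + 1 + 0 + 0 + 1 + 0 + 1 + 1 = 4 ≡ 0 (mod 2).
  s_2 = 1 + 1 + 0 + 0 + 1 + 0 + 1 + 1 = 5 ≡ 1 (mod 2).
  s_3 = 0 + 1 + 0 + 0 + 0 + 0 + 1 + 1 = 3 ≡ 1 (mod 2).
  s_4 = 0 + 1 + 1 + 0 + 1 + 0 + 0 + 1 = 4 ≡ 0 (mod 2).
s = (0, 1, 1, 0)^T — this equals column 6 of H (binary 0110), so error is at position 6.
Correct: flip bit 6 of r = 001110001001011 to get c = 001111001001011.


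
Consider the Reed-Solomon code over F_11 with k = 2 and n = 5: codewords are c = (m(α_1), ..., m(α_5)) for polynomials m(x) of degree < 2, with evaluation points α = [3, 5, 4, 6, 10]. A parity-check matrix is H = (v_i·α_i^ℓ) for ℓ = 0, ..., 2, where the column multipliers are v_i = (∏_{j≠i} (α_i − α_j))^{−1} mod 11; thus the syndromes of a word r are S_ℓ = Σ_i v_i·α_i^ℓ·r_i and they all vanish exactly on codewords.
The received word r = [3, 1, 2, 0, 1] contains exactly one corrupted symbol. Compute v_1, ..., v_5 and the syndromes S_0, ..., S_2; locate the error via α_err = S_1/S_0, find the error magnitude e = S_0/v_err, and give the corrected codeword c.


S = (4, 7, 4), error at position 5, error magnitude e = 5, c = [3, 1, 2, 0, 7].

Step 1: column multipliers v_i = (∏_{j≠i}(α_i − α_j))^{−1} mod 11.
  i = 1 (α = 3): (3−5)(3−4)(3−6)(3−10) = (−2)·(−1)·(−3)·(−7) = 42 ≡ 9, so v_1 = 9^{−1} = 5 (mod 11).
  i = 2 (α = 5): (5−3)(5−4)(5−6)(5−10) = 2·1·(−1)·(−5) = 10 ≡ 10, so v_2 = 10^{−1} = 10 (mod 11).
  i = 3 (α = 4): (4−3)(4−5)(4−6)(4−10) = 1·(−1)·(−2)·(−6) = −12 ≡ 10, so v_3 = 10^{−1} = 10 (mod 11).
  i = 4 (α = 6): (6−3)(6−5)(6−4)(6−10) = 3·1·2·(−4) = −24 ≡ 9, so v_4 = 9^{−1} = 5 (mod 11).
  i = 5 (α = 10): (10−3)(10−5)(10−4)(10−6) = 7·5·6·4 = 840 ≡ 4, so v_5 = 4^{−1} = 3 (mod 11).
  v = [5, 10, 10, 5, 3].
Step 2: syndromes of r = [3, 1, 2, 0, 1] (all sums mod 11).
  S_0 = Σ v_i r_i = 5·3 + 10·1 + 10·2 + 5·0 + 3·1 = 48 ≡ 4.
  S_1 = Σ v_i α_i r_i = 5·3·3 + 10·5·1 + 10·4·2 + 5·6·0 + 3·10·1 = 205 ≡ 7.
  α_i^2 mod 11 = [9, 3, 5, 3, 1].
  S_2 = Σ v_i α_i^2 r_i = 5·9·3 + 10·3·1 + 10·5·2 + 5·3·0 + 3·1·1 = 268 ≡ 4.
  S = (4, 7, 4) ≠ 0, so r is not a codeword (an error is present).
Step 3: locate the error. For a single error e at position i, S_ℓ = v_i·e·α_i^ℓ, so α_err = S_1/S_0.
  S_0^{−1} = 4^{−1} = 3 (mod 11), so α_err = 7·3 = 21 ≡ 10 = α_5. Error position i = 5.
  Consistency check: S_2/S_1 = 4·8 = 32 ≡ 10 = α_err ✓ (single-error assumption holds).
Step 4: error magnitude e = S_0/v_5 = S_0·∏_{j≠5}(α_5 − α_j) = 4·4 = 16 ≡ 5 (mod 11).
Step 5: correct position 5: c_5 = r_5 − e = 1 − 5 ≡ 7 (mod 11). Hence c = [3, 1, 2, 0, 7].
  Check: interpolating c through the α_i gives m(x) = 6 + 10·x (degree < 2) with m(α_i) = c_i for every i, so c is indeed a codeword.
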